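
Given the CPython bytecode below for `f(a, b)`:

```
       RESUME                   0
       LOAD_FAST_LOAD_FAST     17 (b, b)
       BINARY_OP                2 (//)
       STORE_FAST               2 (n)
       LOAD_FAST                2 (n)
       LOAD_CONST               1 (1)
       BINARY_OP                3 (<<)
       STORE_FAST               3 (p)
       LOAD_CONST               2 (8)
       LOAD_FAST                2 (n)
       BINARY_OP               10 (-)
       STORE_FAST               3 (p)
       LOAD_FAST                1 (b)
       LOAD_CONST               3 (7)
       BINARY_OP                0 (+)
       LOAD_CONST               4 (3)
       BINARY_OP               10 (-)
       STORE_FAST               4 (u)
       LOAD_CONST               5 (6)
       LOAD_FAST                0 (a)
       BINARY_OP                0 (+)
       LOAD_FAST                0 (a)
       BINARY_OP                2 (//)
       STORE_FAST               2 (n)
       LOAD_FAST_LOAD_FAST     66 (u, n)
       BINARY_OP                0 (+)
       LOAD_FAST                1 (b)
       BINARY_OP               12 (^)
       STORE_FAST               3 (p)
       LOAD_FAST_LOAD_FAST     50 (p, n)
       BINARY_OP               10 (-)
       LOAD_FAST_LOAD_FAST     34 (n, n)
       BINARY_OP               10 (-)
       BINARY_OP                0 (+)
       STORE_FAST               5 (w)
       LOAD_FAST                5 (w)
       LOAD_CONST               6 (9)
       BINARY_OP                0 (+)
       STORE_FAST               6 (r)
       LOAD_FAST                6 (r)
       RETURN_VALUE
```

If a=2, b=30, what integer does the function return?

61

LOAD_FAST_LOAD_FAST b,b → push 30,30. Stack: [30, 30]
BINARY_OP // → 30 // 30 = 1. Stack: [1]
STORE_FAST n → n=1. Stack: []
LOAD_FAST n → push 1. Stack: [1]
LOAD_CONST → push 1. Stack: [1, 1]
BINARY_OP << → 1 << 1 = 2. Stack: [2]
STORE_FAST p → p=2. Stack: []
LOAD_CONST → push 8. Stack: [8]
LOAD_FAST n → push 1. Stack: [8, 1]
BINARY_OP - → 8 - 1 = 7. Stack: [7]
STORE_FAST p → p=7. Stack: []
LOAD_FAST b → push 30. Stack: [30]
LOAD_CONST → push 7. Stack: [30, 7]
BINARY_OP + → 30 + 7 = 37. Stack: [37]
LOAD_CONST → push 3. Stack: [37, 3]
BINARY_OP - → 37 - 3 = 34. Stack: [34]
STORE_FAST u → u=34. Stack: []
LOAD_CONST → push 6. Stack: [6]
LOAD_FAST a → push 2. Stack: [6, 2]
BINARY_OP + → 6 + 2 = 8. Stack: [8]
LOAD_FAST a → push 2. Stack: [8, 2]
BINARY_OP // → 8 // 2 = 4. Stack: [4]
STORE_FAST n → n=4. Stack: []
LOAD_FAST_LOAD_FAST u,n → push 34,4. Stack: [34, 4]
BINARY_OP + → 34 + 4 = 38. Stack: [38]
LOAD_FAST b → push 30. Stack: [38, 30]
BINARY_OP ^ → 38 ^ 30 = 56. Stack: [56]
STORE_FAST p → p=56. Stack: []
LOAD_FAST_LOAD_FAST p,n → push 56,4. Stack: [56, 4]
BINARY_OP - → 56 - 4 = 52. Stack: [52]
LOAD_FAST_LOAD_FAST n,n → push 4,4. Stack: [52, 4, 4]
BINARY_OP - → 4 - 4 = 0. Stack: [52, 0]
BINARY_OP + → 52 + 0 = 52. Stack: [52]
STORE_FAST w → w=52. Stack: []
LOAD_FAST w → push 52. Stack: [52]
LOAD_CONST → push 9. Stack: [52, 9]
BINARY_OP + → 52 + 9 = 61. Stack: [61]
STORE_FAST r → r=61. Stack: []
LOAD_FAST r → push 61. Stack: [61]
RETURN_VALUE → return 61.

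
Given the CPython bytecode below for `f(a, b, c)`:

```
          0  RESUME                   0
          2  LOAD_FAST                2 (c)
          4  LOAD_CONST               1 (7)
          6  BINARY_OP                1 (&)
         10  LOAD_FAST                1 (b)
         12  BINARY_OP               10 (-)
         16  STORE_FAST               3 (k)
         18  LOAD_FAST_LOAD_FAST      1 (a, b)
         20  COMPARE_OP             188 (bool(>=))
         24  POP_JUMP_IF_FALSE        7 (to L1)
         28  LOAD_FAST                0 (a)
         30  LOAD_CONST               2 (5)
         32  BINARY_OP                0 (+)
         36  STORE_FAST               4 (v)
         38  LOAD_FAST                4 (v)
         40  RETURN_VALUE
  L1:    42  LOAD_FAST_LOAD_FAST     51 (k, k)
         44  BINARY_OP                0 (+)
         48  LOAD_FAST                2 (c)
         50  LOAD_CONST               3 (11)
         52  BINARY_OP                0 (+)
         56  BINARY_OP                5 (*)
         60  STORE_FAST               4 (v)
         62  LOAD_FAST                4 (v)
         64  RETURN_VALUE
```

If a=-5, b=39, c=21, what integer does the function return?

-2176

LOAD_FAST c → push 21. Stack: [21]
LOAD_CONST → push 7. Stack: [21, 7]
BINARY_OP & → 21 & 7 = 5. Stack: [5]
LOAD_FAST b → push 39. Stack: [5, 39]
BINARY_OP - → 5 - 39 = -34. Stack: [-34]
STORE_FAST k → k=-34. Stack: []
LOAD_FAST_LOAD_FAST a,b → push -5,39. Stack: [-5, 39]
COMPARE_OP bool(>=) → -5 vs 39 = False. Stack: [False]
POP_JUMP_IF_FALSE → pop False; jump. Stack: []
LOAD_FAST_LOAD_FAST k,k → push -34,-34. Stack: [-34, -34]
BINARY_OP + → -34 + -34 = -68. Stack: [-68]
LOAD_FAST c → push 21. Stack: [-68, 21]
LOAD_CONST → push 11. Stack: [-68, 21, 11]
BINARY_OP + → 21 + 11 = 32. Stack: [-68, 32]
BINARY_OP * → -68 * 32 = -2176. Stack: [-2176]
STORE_FAST v → v=-2176. Stack: []
LOAD_FAST v → push -2176. Stack: [-2176]
RETURN_VALUE → return -2176.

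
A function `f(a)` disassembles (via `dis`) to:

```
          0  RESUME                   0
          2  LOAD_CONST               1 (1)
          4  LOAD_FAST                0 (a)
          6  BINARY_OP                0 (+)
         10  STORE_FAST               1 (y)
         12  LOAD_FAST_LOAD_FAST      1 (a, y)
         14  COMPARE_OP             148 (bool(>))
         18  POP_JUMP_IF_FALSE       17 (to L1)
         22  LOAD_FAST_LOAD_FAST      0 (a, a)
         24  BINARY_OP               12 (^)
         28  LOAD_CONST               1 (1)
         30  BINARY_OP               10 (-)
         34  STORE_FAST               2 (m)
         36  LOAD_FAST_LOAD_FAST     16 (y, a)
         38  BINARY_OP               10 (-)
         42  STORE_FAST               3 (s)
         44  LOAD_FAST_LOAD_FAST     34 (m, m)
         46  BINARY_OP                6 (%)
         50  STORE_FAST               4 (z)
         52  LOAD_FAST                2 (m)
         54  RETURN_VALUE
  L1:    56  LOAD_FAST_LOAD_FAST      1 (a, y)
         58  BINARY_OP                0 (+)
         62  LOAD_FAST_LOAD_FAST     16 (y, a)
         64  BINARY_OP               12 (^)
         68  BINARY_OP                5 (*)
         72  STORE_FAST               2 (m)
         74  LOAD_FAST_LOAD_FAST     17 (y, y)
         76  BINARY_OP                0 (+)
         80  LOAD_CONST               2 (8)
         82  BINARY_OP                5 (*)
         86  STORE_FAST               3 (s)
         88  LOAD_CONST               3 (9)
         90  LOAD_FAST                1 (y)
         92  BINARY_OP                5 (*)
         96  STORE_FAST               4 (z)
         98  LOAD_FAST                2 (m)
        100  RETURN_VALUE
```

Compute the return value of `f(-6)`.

-11

LOAD_CONST → push 1. Stack: [1]
LOAD_FAST a → push -6. Stack: [1, -6]
BINARY_OP + → 1 + -6 = -5. Stack: [-5]
STORE_FAST y → y=-5. Stack: []
LOAD_FAST_LOAD_FAST a,y → push -6,-5. Stack: [-6, -5]
COMPARE_OP bool(>) → -6 vs -5 = False. Stack: [False]
POP_JUMP_IF_FALSE → pop False; jump. Stack: []
LOAD_FAST_LOAD_FAST a,y → push -6,-5. Stack: [-6, -5]
BINARY_OP + → -6 + -5 = -11. Stack: [-11]
LOAD_FAST_LOAD_FAST y,a → push -5,-6. Stack: [-11, -5, -6]
BINARY_OP ^ → -5 ^ -6 = 1. Stack: [-11, 1]
BINARY_OP * → -11 * 1 = -11. Stack: [-11]
STORE_FAST m → m=-11. Stack: []
LOAD_FAST_LOAD_FAST y,y → push -5,-5. Stack: [-5, -5]
BINARY_OP + → -5 + -5 = -10. Stack: [-10]
LOAD_CONST → push 8. Stack: [-10, 8]
BINARY_OP * → -10 * 8 = -80. Stack: [-80]
STORE_FAST s → s=-80. Stack: []
LOAD_CONST → push 9. Stack: [9]
LOAD_FAST y → push -5. Stack: [9, -5]
BINARY_OP * → 9 * -5 = -45. Stack: [-45]
STORE_FAST z → z=-45. Stack: []
LOAD_FAST m → push -11. Stack: [-11]
RETURN_VALUE → return -11.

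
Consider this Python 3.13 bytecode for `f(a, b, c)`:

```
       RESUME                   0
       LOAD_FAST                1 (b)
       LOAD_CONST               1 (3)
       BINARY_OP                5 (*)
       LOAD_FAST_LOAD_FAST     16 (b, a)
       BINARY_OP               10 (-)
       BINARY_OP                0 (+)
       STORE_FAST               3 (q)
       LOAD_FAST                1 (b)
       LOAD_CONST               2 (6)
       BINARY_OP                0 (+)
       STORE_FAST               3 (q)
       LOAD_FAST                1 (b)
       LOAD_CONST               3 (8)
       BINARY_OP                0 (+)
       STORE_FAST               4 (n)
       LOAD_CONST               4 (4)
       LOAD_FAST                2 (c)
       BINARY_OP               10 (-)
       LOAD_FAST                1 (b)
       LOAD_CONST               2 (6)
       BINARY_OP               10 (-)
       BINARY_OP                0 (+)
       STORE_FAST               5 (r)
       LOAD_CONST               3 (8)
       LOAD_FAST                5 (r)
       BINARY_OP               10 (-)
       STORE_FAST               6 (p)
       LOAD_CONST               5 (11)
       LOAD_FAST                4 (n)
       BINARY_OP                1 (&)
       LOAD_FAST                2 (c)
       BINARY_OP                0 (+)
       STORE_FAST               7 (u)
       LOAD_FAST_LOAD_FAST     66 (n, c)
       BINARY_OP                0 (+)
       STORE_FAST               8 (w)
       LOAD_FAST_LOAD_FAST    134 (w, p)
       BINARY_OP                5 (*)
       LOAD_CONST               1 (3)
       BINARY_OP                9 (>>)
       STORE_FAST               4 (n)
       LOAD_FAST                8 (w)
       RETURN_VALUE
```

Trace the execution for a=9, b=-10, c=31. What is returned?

LOAD_FAST b → push -10. Stack: [-10]
LOAD_CONST → push 3. Stack: [-10, 3]
BINARY_OP * → -10 * 3 = -30. Stack: [-30]
LOAD_FAST_LOAD_FAST b,a → push -10,9. Stack: [-30, -10, 9]
BINARY_OP - → -10 - 9 = -19. Stack: [-30, -19]
BINARY_OP + → -30 + -19 = -49. Stack: [-49]
STORE_FAST q → q=-49. Stack: []
LOAD_FAST b → push -10. Stack: [-10]
LOAD_CONST → push 6. Stack: [-10, 6]
BINARY_OP + → -10 + 6 = -4. Stack: [-4]
STORE_FAST q → q=-4. Stack: []
LOAD_FAST b → push -10. Stack: [-10]
LOAD_CONST → push 8. Stack: [-10, 8]
BINARY_OP + → -10 + 8 = -2. Stack: [-2]
STORE_FAST n → n=-2. Stack: []
LOAD_CONST → push 4. Stack: [4]
LOAD_FAST c → push 31. Stack: [4, 31]
BINARY_OP - → 4 - 31 = -27. Stack: [-27]
LOAD_FAST b → push -10. Stack: [-27, -10]
LOAD_CONST → push 6. Stack: [-27, -10, 6]
BINARY_OP - → -10 - 6 = -16. Stack: [-27, -16]
BINARY_OP + → -27 + -16 = -43. Stack: [-43]
STORE_FAST r → r=-43. Stack: []
LOAD_CONST → push 8. Stack: [8]
LOAD_FAST r → push -43. Stack: [8, -43]
BINARY_OP - → 8 - -43 = 51. Stack: [51]
STORE_FAST p → p=51. Stack: []
LOAD_CONST → push 11. Stack: [11]
LOAD_FAST n → push -2. Stack: [11, -2]
BINARY_OP & → 11 & -2 = 10. Stack: [10]
LOAD_FAST c → push 31. Stack: [10, 31]
BINARY_OP + → 10 + 31 = 41. Stack: [41]
STORE_FAST u → u=41. Stack: []
LOAD_FAST_LOAD_FAST n,c → push -2,31. Stack: [-2, 31]
BINARY_OP + → -2 + 31 = 29. Stack: [29]
STORE_FAST w → w=29. Stack: []
LOAD_FAST_LOAD_FAST w,p → push 29,51. Stack: [29, 51]
BINARY_OP * → 29 * 51 = 1479. Stack: [1479]
LOAD_CONST → push 3. Stack: [1479, 3]
BINARY_OP >> → 1479 >> 3 = 184. Stack: [184]
STORE_FAST n → n=184. Stack: []
LOAD_FAST w → push 29. Stack: [29]
RETURN_VALUE → return 29.

29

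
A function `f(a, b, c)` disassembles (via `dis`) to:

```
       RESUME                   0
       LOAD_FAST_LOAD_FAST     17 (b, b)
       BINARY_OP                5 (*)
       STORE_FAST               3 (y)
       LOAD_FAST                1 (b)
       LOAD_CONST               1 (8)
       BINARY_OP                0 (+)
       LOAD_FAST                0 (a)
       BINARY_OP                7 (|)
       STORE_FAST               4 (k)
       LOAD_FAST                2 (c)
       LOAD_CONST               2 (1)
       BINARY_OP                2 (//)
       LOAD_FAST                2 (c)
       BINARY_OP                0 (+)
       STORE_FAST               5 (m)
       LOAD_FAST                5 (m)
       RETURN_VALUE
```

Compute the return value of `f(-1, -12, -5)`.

-10

LOAD_FAST_LOAD_FAST b,b → push -12,-12. Stack: [-12, -12]
BINARY_OP * → -12 * -12 = 144. Stack: [144]
STORE_FAST y → y=144. Stack: []
LOAD_FAST b → push -12. Stack: [-12]
LOAD_CONST → push 8. Stack: [-12, 8]
BINARY_OP + → -12 + 8 = -4. Stack: [-4]
LOAD_FAST a → push -1. Stack: [-4, -1]
BINARY_OP | → -4 | -1 = -1. Stack: [-1]
STORE_FAST k → k=-1. Stack: []
LOAD_FAST c → push -5. Stack: [-5]
LOAD_CONST → push 1. Stack: [-5, 1]
BINARY_OP // → -5 // 1 = -5. Stack: [-5]
LOAD_FAST c → push -5. Stack: [-5, -5]
BINARY_OP + → -5 + -5 = -10. Stack: [-10]
STORE_FAST m → m=-10. Stack: []
LOAD_FAST m → push -10. Stack: [-10]
RETURN_VALUE → return -10.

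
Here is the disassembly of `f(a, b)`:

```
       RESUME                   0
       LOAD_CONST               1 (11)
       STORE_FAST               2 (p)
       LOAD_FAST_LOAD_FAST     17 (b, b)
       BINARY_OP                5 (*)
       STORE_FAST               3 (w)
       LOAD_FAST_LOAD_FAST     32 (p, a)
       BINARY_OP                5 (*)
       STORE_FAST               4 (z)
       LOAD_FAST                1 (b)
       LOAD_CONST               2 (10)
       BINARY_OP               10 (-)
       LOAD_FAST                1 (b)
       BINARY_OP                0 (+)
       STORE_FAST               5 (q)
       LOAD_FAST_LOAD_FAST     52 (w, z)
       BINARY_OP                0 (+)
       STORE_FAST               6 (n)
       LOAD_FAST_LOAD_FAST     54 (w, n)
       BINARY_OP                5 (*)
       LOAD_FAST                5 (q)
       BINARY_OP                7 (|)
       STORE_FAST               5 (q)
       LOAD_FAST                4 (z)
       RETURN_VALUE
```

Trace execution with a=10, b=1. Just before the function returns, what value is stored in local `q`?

-1

LOAD_CONST → push 11. Stack: [11]
STORE_FAST p → p=11. Stack: []
LOAD_FAST_LOAD_FAST b,b → push 1,1. Stack: [1, 1]
BINARY_OP * → 1 * 1 = 1. Stack: [1]
STORE_FAST w → w=1. Stack: []
LOAD_FAST_LOAD_FAST p,a → push 11,10. Stack: [11, 10]
BINARY_OP * → 11 * 10 = 110. Stack: [110]
STORE_FAST z → z=110. Stack: []
LOAD_FAST b → push 1. Stack: [1]
LOAD_CONST → push 10. Stack: [1, 10]
BINARY_OP - → 1 - 10 = -9. Stack: [-9]
LOAD_FAST b → push 1. Stack: [-9, 1]
BINARY_OP + → -9 + 1 = -8. Stack: [-8]
STORE_FAST q → q=-8. Stack: []
LOAD_FAST_LOAD_FAST w,z → push 1,110. Stack: [1, 110]
BINARY_OP + → 1 + 110 = 111. Stack: [111]
STORE_FAST n → n=111. Stack: []
LOAD_FAST_LOAD_FAST w,n → push 1,111. Stack: [1, 111]
BINARY_OP * → 1 * 111 = 111. Stack: [111]
LOAD_FAST q → push -8. Stack: [111, -8]
BINARY_OP | → 111 | -8 = -1. Stack: [-1]
STORE_FAST q → q=-1. Stack: []
LOAD_FAST z → push 110. Stack: [110]
RETURN_VALUE → return 110.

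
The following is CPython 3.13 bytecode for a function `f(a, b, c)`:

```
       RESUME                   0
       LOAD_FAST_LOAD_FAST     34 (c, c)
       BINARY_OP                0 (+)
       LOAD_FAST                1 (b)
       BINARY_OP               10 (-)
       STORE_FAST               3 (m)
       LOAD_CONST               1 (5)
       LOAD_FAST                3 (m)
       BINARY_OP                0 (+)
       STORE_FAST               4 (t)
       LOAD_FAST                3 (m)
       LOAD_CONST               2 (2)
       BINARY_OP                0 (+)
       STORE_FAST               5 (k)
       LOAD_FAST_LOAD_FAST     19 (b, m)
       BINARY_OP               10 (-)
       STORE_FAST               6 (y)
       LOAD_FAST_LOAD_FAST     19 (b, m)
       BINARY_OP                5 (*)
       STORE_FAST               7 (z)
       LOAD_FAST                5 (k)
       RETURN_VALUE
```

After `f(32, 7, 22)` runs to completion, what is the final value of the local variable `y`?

LOAD_FAST_LOAD_FAST c,c → push 22,22. Stack: [22, 22]
BINARY_OP + → 22 + 22 = 44. Stack: [44]
LOAD_FAST b → push 7. Stack: [44, 7]
BINARY_OP - → 44 - 7 = 37. Stack: [37]
STORE_FAST m → m=37. Stack: []
LOAD_CONST → push 5. Stack: [5]
LOAD_FAST m → push 37. Stack: [5, 37]
BINARY_OP + → 5 + 37 = 42. Stack: [42]
STORE_FAST t → t=42. Stack: []
LOAD_FAST m → push 37. Stack: [37]
LOAD_CONST → push 2. Stack: [37, 2]
BINARY_OP + → 37 + 2 = 39. Stack: [39]
STORE_FAST k → k=39. Stack: []
LOAD_FAST_LOAD_FAST b,m → push 7,37. Stack: [7, 37]
BINARY_OP - → 7 - 37 = -30. Stack: [-30]
STORE_FAST y → y=-30. Stack: []
LOAD_FAST_LOAD_FAST b,m → push 7,37. Stack: [7, 37]
BINARY_OP * → 7 * 37 = 259. Stack: [259]
STORE_FAST z → z=259. Stack: []
LOAD_FAST k → push 39. Stack: [39]
RETURN_VALUE → return 39.

-30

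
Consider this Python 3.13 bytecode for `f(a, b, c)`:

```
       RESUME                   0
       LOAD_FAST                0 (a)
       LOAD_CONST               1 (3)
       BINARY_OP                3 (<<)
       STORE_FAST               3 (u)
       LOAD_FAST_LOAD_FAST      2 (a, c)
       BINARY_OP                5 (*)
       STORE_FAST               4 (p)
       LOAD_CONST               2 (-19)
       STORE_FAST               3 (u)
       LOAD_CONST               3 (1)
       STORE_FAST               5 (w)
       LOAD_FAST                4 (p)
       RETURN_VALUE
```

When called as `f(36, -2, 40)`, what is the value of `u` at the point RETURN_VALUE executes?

LOAD_FAST a → push 36. Stack: [36]
LOAD_CONST → push 3. Stack: [36, 3]
BINARY_OP << → 36 << 3 = 288. Stack: [288]
STORE_FAST u → u=288. Stack: []
LOAD_FAST_LOAD_FAST a,c → push 36,40. Stack: [36, 40]
BINARY_OP * → 36 * 40 = 1440. Stack: [1440]
STORE_FAST p → p=1440. Stack: []
LOAD_CONST → push -19. Stack: [-19]
STORE_FAST u → u=-19. Stack: []
LOAD_CONST → push 1. Stack: [1]
STORE_FAST w → w=1. Stack: []
LOAD_FAST p → push 1440. Stack: [1440]
RETURN_VALUE → return 1440.

-19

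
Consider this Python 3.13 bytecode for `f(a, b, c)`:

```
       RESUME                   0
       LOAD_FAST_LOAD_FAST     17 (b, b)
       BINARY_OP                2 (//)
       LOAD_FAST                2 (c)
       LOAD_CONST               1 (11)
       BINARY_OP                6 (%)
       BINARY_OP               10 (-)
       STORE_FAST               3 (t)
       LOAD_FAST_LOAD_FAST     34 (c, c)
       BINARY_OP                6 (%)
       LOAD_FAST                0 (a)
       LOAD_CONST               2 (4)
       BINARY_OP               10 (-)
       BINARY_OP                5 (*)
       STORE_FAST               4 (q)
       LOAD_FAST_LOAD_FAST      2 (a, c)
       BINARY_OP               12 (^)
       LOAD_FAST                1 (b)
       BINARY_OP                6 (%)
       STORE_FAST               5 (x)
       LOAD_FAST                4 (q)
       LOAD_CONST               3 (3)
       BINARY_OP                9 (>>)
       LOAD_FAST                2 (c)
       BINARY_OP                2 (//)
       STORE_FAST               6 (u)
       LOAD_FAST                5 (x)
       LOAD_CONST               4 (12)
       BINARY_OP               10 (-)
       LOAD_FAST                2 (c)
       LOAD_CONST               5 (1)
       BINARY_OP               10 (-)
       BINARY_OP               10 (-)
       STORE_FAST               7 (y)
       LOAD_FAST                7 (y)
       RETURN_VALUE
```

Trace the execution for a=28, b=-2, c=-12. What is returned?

1

LOAD_FAST_LOAD_FAST b,b → push -2,-2. Stack: [-2, -2]
BINARY_OP // → -2 // -2 = 1. Stack: [1]
LOAD_FAST c → push -12. Stack: [1, -12]
LOAD_CONST → push 11. Stack: [1, -12, 11]
BINARY_OP % → -12 % 11 = 10. Stack: [1, 10]
BINARY_OP - → 1 - 10 = -9. Stack: [-9]
STORE_FAST t → t=-9. Stack: []
LOAD_FAST_LOAD_FAST c,c → push -12,-12. Stack: [-12, -12]
BINARY_OP % → -12 % -12 = 0. Stack: [0]
LOAD_FAST a → push 28. Stack: [0, 28]
LOAD_CONST → push 4. Stack: [0, 28, 4]
BINARY_OP - → 28 - 4 = 24. Stack: [0, 24]
BINARY_OP * → 0 * 24 = 0. Stack: [0]
STORE_FAST q → q=0. Stack: []
LOAD_FAST_LOAD_FAST a,c → push 28,-12. Stack: [28, -12]
BINARY_OP ^ → 28 ^ -12 = -24. Stack: [-24]
LOAD_FAST b → push -2. Stack: [-24, -2]
BINARY_OP % → -24 % -2 = 0. Stack: [0]
STORE_FAST x → x=0. Stack: []
LOAD_FAST q → push 0. Stack: [0]
LOAD_CONST → push 3. Stack: [0, 3]
BINARY_OP >> → 0 >> 3 = 0. Stack: [0]
LOAD_FAST c → push -12. Stack: [0, -12]
BINARY_OP // → 0 // -12 = 0. Stack: [0]
STORE_FAST u → u=0. Stack: []
LOAD_FAST x → push 0. Stack: [0]
LOAD_CONST → push 12. Stack: [0, 12]
BINARY_OP - → 0 - 12 = -12. Stack: [-12]
LOAD_FAST c → push -12. Stack: [-12, -12]
LOAD_CONST → push 1. Stack: [-12, -12, 1]
BINARY_OP - → -12 - 1 = -13. Stack: [-12, -13]
BINARY_OP - → -12 - -13 = 1. Stack: [1]
STORE_FAST y → y=1. Stack: []
LOAD_FAST y → push 1. Stack: [1]
RETURN_VALUE → return 1.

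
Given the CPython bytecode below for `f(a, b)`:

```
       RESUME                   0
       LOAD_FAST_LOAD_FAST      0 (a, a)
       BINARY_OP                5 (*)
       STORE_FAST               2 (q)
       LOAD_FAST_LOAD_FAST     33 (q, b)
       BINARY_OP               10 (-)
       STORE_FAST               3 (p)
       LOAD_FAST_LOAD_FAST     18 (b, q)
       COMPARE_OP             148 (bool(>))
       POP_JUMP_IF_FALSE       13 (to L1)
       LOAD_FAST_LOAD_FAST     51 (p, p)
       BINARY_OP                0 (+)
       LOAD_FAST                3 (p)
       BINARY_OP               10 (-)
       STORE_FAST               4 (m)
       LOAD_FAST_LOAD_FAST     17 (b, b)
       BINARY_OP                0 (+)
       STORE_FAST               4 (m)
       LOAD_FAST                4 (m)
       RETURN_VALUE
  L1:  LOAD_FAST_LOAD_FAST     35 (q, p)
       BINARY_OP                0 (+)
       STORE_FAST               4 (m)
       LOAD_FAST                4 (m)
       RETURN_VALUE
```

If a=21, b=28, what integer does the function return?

LOAD_FAST_LOAD_FAST a,a → push 21,21. Stack: [21, 21]
BINARY_OP * → 21 * 21 = 441. Stack: [441]
STORE_FAST q → q=441. Stack: []
LOAD_FAST_LOAD_FAST q,b → push 441,28. Stack: [441, 28]
BINARY_OP - → 441 - 28 = 413. Stack: [413]
STORE_FAST p → p=413. Stack: []
LOAD_FAST_LOAD_FAST b,q → push 28,441. Stack: [28, 441]
COMPARE_OP bool(>) → 28 vs 441 = False. Stack: [False]
POP_JUMP_IF_FALSE → pop False; jump. Stack: []
LOAD_FAST_LOAD_FAST q,p → push 441,413. Stack: [441, 413]
BINARY_OP + → 441 + 413 = 854. Stack: [854]
STORE_FAST m → m=854. Stack: []
LOAD_FAST m → push 854. Stack: [854]
RETURN_VALUE → return 854.

854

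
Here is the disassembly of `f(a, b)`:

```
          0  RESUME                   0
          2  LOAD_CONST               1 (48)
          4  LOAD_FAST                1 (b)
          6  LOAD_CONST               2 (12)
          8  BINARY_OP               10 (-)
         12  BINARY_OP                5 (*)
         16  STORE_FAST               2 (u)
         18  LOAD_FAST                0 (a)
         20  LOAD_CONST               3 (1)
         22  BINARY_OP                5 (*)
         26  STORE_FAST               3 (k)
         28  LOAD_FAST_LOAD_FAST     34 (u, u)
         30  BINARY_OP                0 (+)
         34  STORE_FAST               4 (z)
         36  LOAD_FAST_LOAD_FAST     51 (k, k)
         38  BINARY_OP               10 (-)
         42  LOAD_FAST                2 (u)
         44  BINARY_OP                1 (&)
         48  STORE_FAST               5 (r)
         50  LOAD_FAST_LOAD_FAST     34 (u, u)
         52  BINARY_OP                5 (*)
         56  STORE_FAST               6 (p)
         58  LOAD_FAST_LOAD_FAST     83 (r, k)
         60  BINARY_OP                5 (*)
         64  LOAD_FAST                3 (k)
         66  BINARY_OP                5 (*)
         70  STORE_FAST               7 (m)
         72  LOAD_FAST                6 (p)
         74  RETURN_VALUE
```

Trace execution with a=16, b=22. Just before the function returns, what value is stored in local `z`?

960

LOAD_CONST → push 48. Stack: [48]
LOAD_FAST b → push 22. Stack: [48, 22]
LOAD_CONST → push 12. Stack: [48, 22, 12]
BINARY_OP - → 22 - 12 = 10. Stack: [48, 10]
BINARY_OP * → 48 * 10 = 480. Stack: [480]
STORE_FAST u → u=480. Stack: []
LOAD_FAST a → push 16. Stack: [16]
LOAD_CONST → push 1. Stack: [16, 1]
BINARY_OP * → 16 * 1 = 16. Stack: [16]
STORE_FAST k → k=16. Stack: []
LOAD_FAST_LOAD_FAST u,u → push 480,480. Stack: [480, 480]
BINARY_OP + → 480 + 480 = 960. Stack: [960]
STORE_FAST z → z=960. Stack: []
LOAD_FAST_LOAD_FAST k,k → push 16,16. Stack: [16, 16]
BINARY_OP - → 16 - 16 = 0. Stack: [0]
LOAD_FAST u → push 480. Stack: [0, 480]
BINARY_OP & → 0 & 480 = 0. Stack: [0]
STORE_FAST r → r=0. Stack: []
LOAD_FAST_LOAD_FAST u,u → push 480,480. Stack: [480, 480]
BINARY_OP * → 480 * 480 = 230400. Stack: [230400]
STORE_FAST p → p=230400. Stack: []
LOAD_FAST_LOAD_FAST r,k → push 0,16. Stack: [0, 16]
BINARY_OP * → 0 * 16 = 0. Stack: [0]
LOAD_FAST k → push 16. Stack: [0, 16]
BINARY_OP * → 0 * 16 = 0. Stack: [0]
STORE_FAST m → m=0. Stack: []
LOAD_FAST p → push 230400. Stack: [230400]
RETURN_VALUE → return 230400.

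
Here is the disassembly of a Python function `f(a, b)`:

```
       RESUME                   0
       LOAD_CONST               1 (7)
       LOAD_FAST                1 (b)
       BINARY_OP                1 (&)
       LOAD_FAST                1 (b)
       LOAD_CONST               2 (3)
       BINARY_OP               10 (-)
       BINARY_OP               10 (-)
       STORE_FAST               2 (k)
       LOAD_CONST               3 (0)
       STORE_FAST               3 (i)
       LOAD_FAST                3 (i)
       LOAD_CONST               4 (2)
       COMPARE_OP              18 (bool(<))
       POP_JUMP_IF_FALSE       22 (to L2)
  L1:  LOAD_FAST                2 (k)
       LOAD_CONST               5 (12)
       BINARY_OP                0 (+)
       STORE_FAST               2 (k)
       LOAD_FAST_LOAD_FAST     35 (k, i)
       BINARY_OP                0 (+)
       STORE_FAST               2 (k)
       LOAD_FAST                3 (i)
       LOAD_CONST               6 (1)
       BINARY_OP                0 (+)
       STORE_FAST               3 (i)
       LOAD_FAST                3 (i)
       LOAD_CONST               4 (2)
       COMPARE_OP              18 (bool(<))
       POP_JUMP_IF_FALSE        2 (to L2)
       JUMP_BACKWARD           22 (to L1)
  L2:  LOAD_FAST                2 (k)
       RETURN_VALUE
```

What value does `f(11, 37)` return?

-4

LOAD_CONST → push 7. Stack: [7]
LOAD_FAST b → push 37. Stack: [7, 37]
BINARY_OP & → 7 & 37 = 5. Stack: [5]
LOAD_FAST b → push 37. Stack: [5, 37]
LOAD_CONST → push 3. Stack: [5, 37, 3]
BINARY_OP - → 37 - 3 = 34. Stack: [5, 34]
BINARY_OP - → 5 - 34 = -29. Stack: [-29]
STORE_FAST k → k=-29. Stack: []
LOAD_CONST → push 0. Stack: [0]
STORE_FAST i → i=0. Stack: []
LOAD_FAST i → push 0. Stack: [0]
LOAD_CONST → push 2. Stack: [0, 2]
COMPARE_OP bool(<) → 0 vs 2 = True. Stack: [True]
POP_JUMP_IF_FALSE → pop True; no jump. Stack: []
LOAD_FAST k → push -29. Stack: [-29]
LOAD_CONST → push 12. Stack: [-29, 12]
BINARY_OP + → -29 + 12 = -17. Stack: [-17]
STORE_FAST k → k=-17. Stack: []
LOAD_FAST_LOAD_FAST k,i → push -17,0. Stack: [-17, 0]
BINARY_OP + → -17 + 0 = -17. Stack: [-17]
STORE_FAST k → k=-17. Stack: []
LOAD_FAST i → push 0. Stack: [0]
LOAD_CONST → push 1. Stack: [0, 1]
BINARY_OP + → 0 + 1 = 1. Stack: [1]
STORE_FAST i → i=1. Stack: []
LOAD_FAST i → push 1. Stack: [1]
LOAD_CONST → push 2. Stack: [1, 2]
COMPARE_OP bool(<) → 1 vs 2 = True. Stack: [True]
POP_JUMP_IF_FALSE → pop True; no jump. Stack: []
LOAD_FAST k → push -17. Stack: [-17]
LOAD_CONST → push 12. Stack: [-17, 12]
BINARY_OP + → -17 + 12 = -5. Stack: [-5]
STORE_FAST k → k=-5. Stack: []
LOAD_FAST_LOAD_FAST k,i → push -5,1. Stack: [-5, 1]
BINARY_OP + → -5 + 1 = -4. Stack: [-4]
STORE_FAST k → k=-4. Stack: []
LOAD_FAST i → push 1. Stack: [1]
LOAD_CONST → push 1. Stack: [1, 1]
BINARY_OP + → 1 + 1 = 2. Stack: [2]
STORE_FAST i → i=2. Stack: []
LOAD_FAST i → push 2. Stack: [2]
LOAD_CONST → push 2. Stack: [2, 2]
COMPARE_OP bool(<) → 2 vs 2 = False. Stack: [False]
POP_JUMP_IF_FALSE → pop False; jump. Stack: []
LOAD_FAST k → push -4. Stack: [-4]
RETURN_VALUE → return -4.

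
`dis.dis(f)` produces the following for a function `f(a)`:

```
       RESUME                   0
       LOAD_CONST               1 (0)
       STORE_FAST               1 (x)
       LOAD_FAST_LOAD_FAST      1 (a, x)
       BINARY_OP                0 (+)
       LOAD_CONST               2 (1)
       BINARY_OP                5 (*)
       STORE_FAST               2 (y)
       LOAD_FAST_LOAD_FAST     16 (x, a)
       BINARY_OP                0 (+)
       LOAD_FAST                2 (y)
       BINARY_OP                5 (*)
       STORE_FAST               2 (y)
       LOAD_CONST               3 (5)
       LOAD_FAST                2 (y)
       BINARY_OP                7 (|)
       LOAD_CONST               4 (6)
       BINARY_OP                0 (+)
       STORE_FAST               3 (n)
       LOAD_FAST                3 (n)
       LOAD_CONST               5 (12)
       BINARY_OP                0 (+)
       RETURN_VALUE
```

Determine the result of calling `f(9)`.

LOAD_CONST → push 0. Stack: [0]
STORE_FAST x → x=0. Stack: []
LOAD_FAST_LOAD_FAST a,x → push 9,0. Stack: [9, 0]
BINARY_OP + → 9 + 0 = 9. Stack: [9]
LOAD_CONST → push 1. Stack: [9, 1]
BINARY_OP * → 9 * 1 = 9. Stack: [9]
STORE_FAST y → y=9. Stack: []
LOAD_FAST_LOAD_FAST x,a → push 0,9. Stack: [0, 9]
BINARY_OP + → 0 + 9 = 9. Stack: [9]
LOAD_FAST y → push 9. Stack: [9, 9]
BINARY_OP * → 9 * 9 = 81. Stack: [81]
STORE_FAST y → y=81. Stack: []
LOAD_CONST → push 5. Stack: [5]
LOAD_FAST y → push 81. Stack: [5, 81]
BINARY_OP | → 5 | 81 = 85. Stack: [85]
LOAD_CONST → push 6. Stack: [85, 6]
BINARY_OP + → 85 + 6 = 91. Stack: [91]
STORE_FAST n → n=91. Stack: []
LOAD_FAST n → push 91. Stack: [91]
LOAD_CONST → push 12. Stack: [91, 12]
BINARY_OP + → 91 + 12 = 103. Stack: [103]
RETURN_VALUE → return 103.

103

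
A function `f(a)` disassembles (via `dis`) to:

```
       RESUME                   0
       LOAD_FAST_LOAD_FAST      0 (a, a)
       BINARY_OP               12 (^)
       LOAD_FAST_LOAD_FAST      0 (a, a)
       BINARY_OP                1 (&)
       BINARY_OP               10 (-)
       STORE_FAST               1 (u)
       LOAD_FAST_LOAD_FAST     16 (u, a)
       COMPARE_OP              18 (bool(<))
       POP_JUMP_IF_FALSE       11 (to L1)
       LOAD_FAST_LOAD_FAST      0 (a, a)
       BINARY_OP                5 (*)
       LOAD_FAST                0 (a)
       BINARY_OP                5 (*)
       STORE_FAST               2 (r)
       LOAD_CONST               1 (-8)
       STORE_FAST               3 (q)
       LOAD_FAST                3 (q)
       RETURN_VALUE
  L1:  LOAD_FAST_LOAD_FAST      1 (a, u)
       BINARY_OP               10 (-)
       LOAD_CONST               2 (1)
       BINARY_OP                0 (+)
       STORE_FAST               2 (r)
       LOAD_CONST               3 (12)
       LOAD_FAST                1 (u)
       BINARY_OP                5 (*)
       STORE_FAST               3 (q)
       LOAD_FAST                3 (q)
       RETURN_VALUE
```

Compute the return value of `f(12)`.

LOAD_FAST_LOAD_FAST a,a → push 12,12. Stack: [12, 12]
BINARY_OP ^ → 12 ^ 12 = 0. Stack: [0]
LOAD_FAST_LOAD_FAST a,a → push 12,12. Stack: [0, 12, 12]
BINARY_OP & → 12 & 12 = 12. Stack: [0, 12]
BINARY_OP - → 0 - 12 = -12. Stack: [-12]
STORE_FAST u → u=-12. Stack: []
LOAD_FAST_LOAD_FAST u,a → push -12,12. Stack: [-12, 12]
COMPARE_OP bool(<) → -12 vs 12 = True. Stack: [True]
POP_JUMP_IF_FALSE → pop True; no jump. Stack: []
LOAD_FAST_LOAD_FAST a,a → push 12,12. Stack: [12, 12]
BINARY_OP * → 12 * 12 = 144. Stack: [144]
LOAD_FAST a → push 12. Stack: [144, 12]
BINARY_OP * → 144 * 12 = 1728. Stack: [1728]
STORE_FAST r → r=1728. Stack: []
LOAD_CONST → push -8. Stack: [-8]
STORE_FAST q → q=-8. Stack: []
LOAD_FAST q → push -8. Stack: [-8]
RETURN_VALUE → return -8.

-8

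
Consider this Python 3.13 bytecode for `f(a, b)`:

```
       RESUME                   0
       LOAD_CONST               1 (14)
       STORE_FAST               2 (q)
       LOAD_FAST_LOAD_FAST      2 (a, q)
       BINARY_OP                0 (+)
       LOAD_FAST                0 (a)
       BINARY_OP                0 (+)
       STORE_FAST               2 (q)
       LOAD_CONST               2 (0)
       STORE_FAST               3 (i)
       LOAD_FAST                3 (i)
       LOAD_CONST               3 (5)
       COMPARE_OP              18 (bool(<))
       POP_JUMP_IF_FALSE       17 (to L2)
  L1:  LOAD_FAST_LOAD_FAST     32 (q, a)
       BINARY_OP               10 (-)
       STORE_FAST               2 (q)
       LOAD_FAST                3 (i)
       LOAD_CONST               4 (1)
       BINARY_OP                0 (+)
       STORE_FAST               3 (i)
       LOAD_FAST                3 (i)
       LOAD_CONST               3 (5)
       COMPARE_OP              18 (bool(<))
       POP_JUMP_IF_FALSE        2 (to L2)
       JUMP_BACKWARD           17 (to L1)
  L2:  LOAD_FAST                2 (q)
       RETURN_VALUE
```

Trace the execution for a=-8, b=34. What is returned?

LOAD_CONST → push 14
STORE_FAST q → q=14
LOAD_FAST_LOAD_FAST a,q → push -8,14
BINARY_OP + → -8 + 14 = 6
LOAD_FAST a → push -8
BINARY_OP + → 6 + -8 = -2
STORE_FAST q → q=-2
LOAD_CONST → push 0
STORE_FAST i → i=0
LOAD_FAST i → push 0
LOAD_CONST → push 5
COMPARE_OP bool(<) → 0 vs 5 = True
POP_JUMP_IF_FALSE → pop True; no jump
LOAD_FAST_LOAD_FAST q,a → push -2,-8
BINARY_OP - → -2 - -8 = 6
STORE_FAST q → q=6
LOAD_FAST i → push 0
LOAD_CONST → push 1
BINARY_OP + → 0 + 1 = 1
STORE_FAST i → i=1
LOAD_FAST i → push 1
LOAD_CONST → push 5
COMPARE_OP bool(<) → 1 vs 5 = True
POP_JUMP_IF_FALSE → pop True; no jump
LOAD_FAST_LOAD_FAST q,a → push 6,-8
BINARY_OP - → 6 - -8 = 14
STORE_FAST q → q=14
LOAD_FAST i → push 1
LOAD_CONST → push 1
BINARY_OP + → 1 + 1 = 2
STORE_FAST i → i=2
LOAD_FAST i → push 2
LOAD_CONST → push 5
COMPARE_OP bool(<) → 2 vs 5 = True
POP_JUMP_IF_FALSE → pop True; no jump
LOAD_FAST_LOAD_FAST q,a → push 14,-8
BINARY_OP - → 14 - -8 = 22
STORE_FAST q → q=22
LOAD_FAST i → push 2
LOAD_CONST → push 1
BINARY_OP + → 2 + 1 = 3
STORE_FAST i → i=3
LOAD_FAST i → push 3
LOAD_CONST → push 5
COMPARE_OP bool(<) → 3 vs 5 = True
POP_JUMP_IF_FALSE → pop True; no jump
LOAD_FAST_LOAD_FAST q,a → push 22,-8
BINARY_OP - → 22 - -8 = 30
STORE_FAST q → q=30
LOAD_FAST i → push 3
LOAD_CONST → push 1
BINARY_OP + → 3 + 1 = 4
STORE_FAST i → i=4
LOAD_FAST i → push 4
LOAD_CONST → push 5
COMPARE_OP bool(<) → 4 vs 5 = True
POP_JUMP_IF_FALSE → pop True; no jump
LOAD_FAST_LOAD_FAST q,a → push 30,-8
BINARY_OP - → 30 - -8 = 38
STORE_FAST q → q=38
LOAD_FAST i → push 4
LOAD_CONST → push 1
BINARY_OP + → 4 + 1 = 5
STORE_FAST i → i=5
LOAD_FAST i → push 5
LOAD_CONST → push 5
COMPARE_OP bool(<) → 5 vs 5 = False
POP_JUMP_IF_FALSE → pop False; jump
LOAD_FAST q → push 38
RETURN_VALUE → return 38.

38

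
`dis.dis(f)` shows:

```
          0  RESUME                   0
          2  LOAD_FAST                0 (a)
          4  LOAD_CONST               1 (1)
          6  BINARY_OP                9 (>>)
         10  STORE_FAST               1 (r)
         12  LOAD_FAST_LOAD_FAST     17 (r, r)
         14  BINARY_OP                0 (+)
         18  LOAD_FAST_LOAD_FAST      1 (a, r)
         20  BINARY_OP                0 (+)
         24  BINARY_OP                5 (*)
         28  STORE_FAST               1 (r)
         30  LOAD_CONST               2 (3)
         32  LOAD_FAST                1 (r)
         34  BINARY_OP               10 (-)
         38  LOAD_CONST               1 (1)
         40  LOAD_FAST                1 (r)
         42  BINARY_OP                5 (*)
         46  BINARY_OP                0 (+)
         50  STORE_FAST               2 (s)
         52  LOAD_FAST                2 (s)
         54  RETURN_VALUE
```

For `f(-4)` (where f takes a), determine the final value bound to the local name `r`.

LOAD_FAST a → push -4. Stack: [-4]
LOAD_CONST → push 1. Stack: [-4, 1]
BINARY_OP >> → -4 >> 1 = -2. Stack: [-2]
STORE_FAST r → r=-2. Stack: []
LOAD_FAST_LOAD_FAST r,r → push -2,-2. Stack: [-2, -2]
BINARY_OP + → -2 + -2 = -4. Stack: [-4]
LOAD_FAST_LOAD_FAST a,r → push -4,-2. Stack: [-4, -4, -2]
BINARY_OP + → -4 + -2 = -6. Stack: [-4, -6]
BINARY_OP * → -4 * -6 = 24. Stack: [24]
STORE_FAST r → r=24. Stack: []
LOAD_CONST → push 3. Stack: [3]
LOAD_FAST r → push 24. Stack: [3, 24]
BINARY_OP - → 3 - 24 = -21. Stack: [-21]
LOAD_CONST → push 1. Stack: [-21, 1]
LOAD_FAST r → push 24. Stack: [-21, 1, 24]
BINARY_OP * → 1 * 24 = 24. Stack: [-21, 24]
BINARY_OP + → -21 + 24 = 3. Stack: [3]
STORE_FAST s → s=3. Stack: []
LOAD_FAST s → push 3. Stack: [3]
RETURN_VALUE → return 3.

24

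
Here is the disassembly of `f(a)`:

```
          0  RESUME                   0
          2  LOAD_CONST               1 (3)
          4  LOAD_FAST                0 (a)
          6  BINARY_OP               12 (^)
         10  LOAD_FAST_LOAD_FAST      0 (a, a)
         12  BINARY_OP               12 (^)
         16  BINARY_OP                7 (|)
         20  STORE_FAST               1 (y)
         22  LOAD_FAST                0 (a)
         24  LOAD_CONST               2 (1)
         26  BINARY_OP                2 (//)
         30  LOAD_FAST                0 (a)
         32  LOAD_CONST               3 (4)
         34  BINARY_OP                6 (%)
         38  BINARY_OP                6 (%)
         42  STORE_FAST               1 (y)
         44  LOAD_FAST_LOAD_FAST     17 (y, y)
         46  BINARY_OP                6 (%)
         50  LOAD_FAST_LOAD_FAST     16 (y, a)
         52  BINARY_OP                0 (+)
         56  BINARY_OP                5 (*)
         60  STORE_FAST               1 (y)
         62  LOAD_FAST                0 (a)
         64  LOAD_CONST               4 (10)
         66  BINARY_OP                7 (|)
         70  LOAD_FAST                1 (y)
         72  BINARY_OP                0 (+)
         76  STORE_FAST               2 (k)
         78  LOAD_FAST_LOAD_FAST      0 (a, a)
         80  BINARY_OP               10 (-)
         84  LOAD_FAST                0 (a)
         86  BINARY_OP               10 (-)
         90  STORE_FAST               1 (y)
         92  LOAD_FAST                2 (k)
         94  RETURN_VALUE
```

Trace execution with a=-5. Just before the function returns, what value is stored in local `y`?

5

LOAD_CONST → push 3. Stack: [3]
LOAD_FAST a → push -5. Stack: [3, -5]
BINARY_OP ^ → 3 ^ -5 = -8. Stack: [-8]
LOAD_FAST_LOAD_FAST a,a → push -5,-5. Stack: [-8, -5, -5]
BINARY_OP ^ → -5 ^ -5 = 0. Stack: [-8, 0]
BINARY_OP | → -8 | 0 = -8. Stack: [-8]
STORE_FAST y → y=-8. Stack: []
LOAD_FAST a → push -5. Stack: [-5]
LOAD_CONST → push 1. Stack: [-5, 1]
BINARY_OP // → -5 // 1 = -5. Stack: [-5]
LOAD_FAST a → push -5. Stack: [-5, -5]
LOAD_CONST → push 4. Stack: [-5, -5, 4]
BINARY_OP % → -5 % 4 = 3. Stack: [-5, 3]
BINARY_OP % → -5 % 3 = 1. Stack: [1]
STORE_FAST y → y=1. Stack: []
LOAD_FAST_LOAD_FAST y,y → push 1,1. Stack: [1, 1]
BINARY_OP % → 1 % 1 = 0. Stack: [0]
LOAD_FAST_LOAD_FAST y,a → push 1,-5. Stack: [0, 1, -5]
BINARY_OP + → 1 + -5 = -4. Stack: [0, -4]
BINARY_OP * → 0 * -4 = 0. Stack: [0]
STORE_FAST y → y=0. Stack: []
LOAD_FAST a → push -5. Stack: [-5]
LOAD_CONST → push 10. Stack: [-5, 10]
BINARY_OP | → -5 | 10 = -5. Stack: [-5]
LOAD_FAST y → push 0. Stack: [-5, 0]
BINARY_OP + → -5 + 0 = -5. Stack: [-5]
STORE_FAST k → k=-5. Stack: []
LOAD_FAST_LOAD_FAST a,a → push -5,-5. Stack: [-5, -5]
BINARY_OP - → -5 - -5 = 0. Stack: [0]
LOAD_FAST a → push -5. Stack: [0, -5]
BINARY_OP - → 0 - -5 = 5. Stack: [5]
STORE_FAST y → y=5. Stack: []
LOAD_FAST k → push -5. Stack: [-5]
RETURN_VALUE → return -5.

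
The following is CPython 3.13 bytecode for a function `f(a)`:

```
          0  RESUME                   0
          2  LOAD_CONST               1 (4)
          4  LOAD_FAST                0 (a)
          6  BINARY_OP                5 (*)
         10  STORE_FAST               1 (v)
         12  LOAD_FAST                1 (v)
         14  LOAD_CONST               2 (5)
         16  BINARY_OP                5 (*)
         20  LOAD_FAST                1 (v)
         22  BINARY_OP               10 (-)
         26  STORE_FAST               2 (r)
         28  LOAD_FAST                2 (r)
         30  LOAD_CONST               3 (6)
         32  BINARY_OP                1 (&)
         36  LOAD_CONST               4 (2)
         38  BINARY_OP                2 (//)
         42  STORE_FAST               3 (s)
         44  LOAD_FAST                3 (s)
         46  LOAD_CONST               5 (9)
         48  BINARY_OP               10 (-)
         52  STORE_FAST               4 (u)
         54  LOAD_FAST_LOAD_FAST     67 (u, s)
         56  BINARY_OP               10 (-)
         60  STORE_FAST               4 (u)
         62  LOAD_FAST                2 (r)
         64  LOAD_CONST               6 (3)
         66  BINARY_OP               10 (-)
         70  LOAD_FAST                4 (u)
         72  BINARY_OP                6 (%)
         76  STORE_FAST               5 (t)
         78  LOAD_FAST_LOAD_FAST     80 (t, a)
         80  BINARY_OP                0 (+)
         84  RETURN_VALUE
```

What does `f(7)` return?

LOAD_CONST → push 4. Stack: [4]
LOAD_FAST a → push 7. Stack: [4, 7]
BINARY_OP * → 4 * 7 = 28. Stack: [28]
STORE_FAST v → v=28. Stack: []
LOAD_FAST v → push 28. Stack: [28]
LOAD_CONST → push 5. Stack: [28, 5]
BINARY_OP * → 28 * 5 = 140. Stack: [140]
LOAD_FAST v → push 28. Stack: [140, 28]
BINARY_OP - → 140 - 28 = 112. Stack: [112]
STORE_FAST r → r=112. Stack: []
LOAD_FAST r → push 112. Stack: [112]
LOAD_CONST → push 6. Stack: [112, 6]
BINARY_OP & → 112 & 6 = 0. Stack: [0]
LOAD_CONST → push 2. Stack: [0, 2]
BINARY_OP // → 0 // 2 = 0. Stack: [0]
STORE_FAST s → s=0. Stack: []
LOAD_FAST s → push 0. Stack: [0]
LOAD_CONST → push 9. Stack: [0, 9]
BINARY_OP - → 0 - 9 = -9. Stack: [-9]
STORE_FAST u → u=-9. Stack: []
LOAD_FAST_LOAD_FAST u,s → push -9,0. Stack: [-9, 0]
BINARY_OP - → -9 - 0 = -9. Stack: [-9]
STORE_FAST u → u=-9. Stack: []
LOAD_FAST r → push 112. Stack: [112]
LOAD_CONST → push 3. Stack: [112, 3]
BINARY_OP - → 112 - 3 = 109. Stack: [109]
LOAD_FAST u → push -9. Stack: [109, -9]
BINARY_OP % → 109 % -9 = -8. Stack: [-8]
STORE_FAST t → t=-8. Stack: []
LOAD_FAST_LOAD_FAST t,a → push -8,7. Stack: [-8, 7]
BINARY_OP + → -8 + 7 = -1. Stack: [-1]
RETURN_VALUE → return -1.

-1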